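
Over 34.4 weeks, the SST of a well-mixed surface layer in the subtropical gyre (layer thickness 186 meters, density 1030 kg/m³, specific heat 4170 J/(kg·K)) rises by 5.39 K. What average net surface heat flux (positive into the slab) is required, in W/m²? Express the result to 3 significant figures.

207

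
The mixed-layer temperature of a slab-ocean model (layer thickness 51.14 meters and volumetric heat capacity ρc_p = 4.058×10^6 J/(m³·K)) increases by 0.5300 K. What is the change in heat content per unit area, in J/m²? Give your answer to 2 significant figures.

1.1×10^8

Areal heat capacity C = ρc_p × D = 4.058×10^6 × 51.14 = 2.08×10^8 J/(m^2 K).
ΔQ = C ΔT = 2.08×10^8 × 0.5300 = 1.10×10^8 J/m².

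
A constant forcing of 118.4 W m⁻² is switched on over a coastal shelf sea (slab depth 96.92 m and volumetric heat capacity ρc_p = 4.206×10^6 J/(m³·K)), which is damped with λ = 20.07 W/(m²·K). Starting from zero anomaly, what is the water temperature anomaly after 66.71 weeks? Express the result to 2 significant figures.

5.1 K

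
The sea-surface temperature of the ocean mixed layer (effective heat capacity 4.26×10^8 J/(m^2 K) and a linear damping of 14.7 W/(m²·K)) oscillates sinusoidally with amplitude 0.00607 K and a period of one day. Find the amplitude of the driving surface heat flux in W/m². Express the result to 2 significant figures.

190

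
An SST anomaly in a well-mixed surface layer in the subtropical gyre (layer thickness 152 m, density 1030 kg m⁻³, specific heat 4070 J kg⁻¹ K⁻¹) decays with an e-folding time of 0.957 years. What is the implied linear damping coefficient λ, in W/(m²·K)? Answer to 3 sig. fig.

Areal heat capacity C = ρ c_p D = 1030 × 4070 × 152 = 6.37×10^8 J/(m^2 K).
τ = 0.957 years = 3.02×10^7 s.
λ = C / τ = 6.37×10^8 / 3.02×10^7 = 21.1 W/(m²·K).

21.1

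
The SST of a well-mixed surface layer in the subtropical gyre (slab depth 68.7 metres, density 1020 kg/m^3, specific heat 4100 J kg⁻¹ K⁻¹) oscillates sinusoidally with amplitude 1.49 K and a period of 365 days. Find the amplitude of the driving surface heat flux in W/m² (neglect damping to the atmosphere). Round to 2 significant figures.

85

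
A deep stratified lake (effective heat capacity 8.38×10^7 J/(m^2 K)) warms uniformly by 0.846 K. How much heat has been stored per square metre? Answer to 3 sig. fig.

7.09×10^7

Areal heat capacity C = 8.38×10^7 J/(m^2 K) (given).
ΔQ = C ΔT = 8.38×10^7 × 0.846 = 7.09×10^7 J/m².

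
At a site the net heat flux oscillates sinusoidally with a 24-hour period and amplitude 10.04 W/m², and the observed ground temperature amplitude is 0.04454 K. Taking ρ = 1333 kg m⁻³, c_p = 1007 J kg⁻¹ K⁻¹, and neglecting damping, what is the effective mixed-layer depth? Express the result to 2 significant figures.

2.3 m

ω = 2π / 86400 s = 7.27×10^-5 s⁻¹.
Required C = F₀ / (A ω) = 10.04 / (0.04454 × 7.27×10^-5) = 3.10×10^6 J/(m²·K).
D = C / (ρ c_p) = 3.10×10^6 / (1333 × 1007) = 2.31 m.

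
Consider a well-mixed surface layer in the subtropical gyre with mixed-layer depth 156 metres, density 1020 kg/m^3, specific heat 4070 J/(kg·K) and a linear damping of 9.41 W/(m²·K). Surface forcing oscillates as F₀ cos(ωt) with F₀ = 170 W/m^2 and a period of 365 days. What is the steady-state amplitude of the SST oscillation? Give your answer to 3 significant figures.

Areal heat capacity C = ρ c_p D = 1020 × 4070 × 156 = 6.48×10^8 J/(m²·K).
Angular frequency ω = 2π / T = 2π / 3.15×10^7 s = 1.99×10^-7 s⁻¹.
√((Cω)² + λ²) = √((129)² + 9.41²) = 129 W/(m²·K).
Amplitude A = F₀ / √((Cω)²+λ²) = 170 / 129 = 1.31 K.

1.31 K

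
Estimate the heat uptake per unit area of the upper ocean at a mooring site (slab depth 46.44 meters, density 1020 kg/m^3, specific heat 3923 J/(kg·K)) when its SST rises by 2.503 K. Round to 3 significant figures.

4.65×10^8

Areal heat capacity C = ρ c_p D = 1020 × 3923 × 46.44 = 1.86×10^8 J/(m^2 K).
ΔQ = C ΔT = 1.86×10^8 × 2.503 = 4.65×10^8 J/m².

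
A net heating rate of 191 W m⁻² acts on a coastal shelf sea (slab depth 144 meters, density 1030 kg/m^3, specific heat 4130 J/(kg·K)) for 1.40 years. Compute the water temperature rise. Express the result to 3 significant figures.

13.8 K

Areal heat capacity C = ρ c_p D = 1030 × 4130 × 144 = 6.13×10^8 J/(m^2 K).
Net heat input Q = F Δt = 191 × (1.40 years × 3.156×10^7 s/year) = 8.44×10^9 J/m².
ΔT = Q / C = 8.44×10^9 / 6.13×10^8 = 13.8 K.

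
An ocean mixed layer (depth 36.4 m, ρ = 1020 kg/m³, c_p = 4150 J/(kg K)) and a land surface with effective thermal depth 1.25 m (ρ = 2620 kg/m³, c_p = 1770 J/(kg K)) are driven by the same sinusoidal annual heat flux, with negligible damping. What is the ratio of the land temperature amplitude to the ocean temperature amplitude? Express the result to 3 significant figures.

C_ocean = 1020 × 4150 × 36.4 = 1.54×10^8 J/(m²·K).
C_land = 2620 × 1770 × 1.25 = 5.80×10^6 J/(m²·K).
Undamped amplitude ∝ 1/C, so A_land/A_ocean = C_ocean/C_land = 26.6.

26.6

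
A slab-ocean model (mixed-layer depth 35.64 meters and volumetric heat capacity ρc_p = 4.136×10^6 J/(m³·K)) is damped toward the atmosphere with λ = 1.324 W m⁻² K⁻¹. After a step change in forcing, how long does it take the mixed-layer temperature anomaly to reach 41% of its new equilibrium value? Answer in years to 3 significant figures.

1.86 years

Areal heat capacity C = ρc_p × D = 4.136×10^6 × 35.64 = 1.47×10^8 J/(m²·K).
τ = C / λ = 1.47×10^8 / 1.324 = 1.11×10^8 s.
Fraction reached: 1 − e^(−t/τ) = 0.41 ⇒ t = −τ ln(1 − 0.41) = τ × 0.528.
t = 5.87×10^7 s = 1.86 years.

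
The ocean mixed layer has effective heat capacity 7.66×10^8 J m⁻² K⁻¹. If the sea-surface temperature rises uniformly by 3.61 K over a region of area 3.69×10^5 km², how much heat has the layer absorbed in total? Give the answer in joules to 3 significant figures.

Areal heat capacity C = 7.66×10^8 J m⁻² K⁻¹ (given).
Heat per unit area: q = C ΔT = 7.66×10^8 × 3.61 = 2.77×10^9 J/m².
Total heat: Q = q × A = 2.77×10^9 × (3.69×10^5 × 10⁶ m²) = 1.02×10^21 J.

1.02×10^21 J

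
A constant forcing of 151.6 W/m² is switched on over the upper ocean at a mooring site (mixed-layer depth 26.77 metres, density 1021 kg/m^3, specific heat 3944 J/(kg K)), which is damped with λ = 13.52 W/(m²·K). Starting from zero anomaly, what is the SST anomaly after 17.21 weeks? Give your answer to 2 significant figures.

Areal heat capacity C = ρ c_p D = 1021 × 3944 × 26.77 = 1.08×10^8 J m⁻² K⁻¹.
τ = C / λ = 1.08×10^8 / 13.52 = 7.97×10^6 s.
Equilibrium anomaly ΔT_eq = F / λ = 151.6 / 13.52 = 11.2 K.
t = 17.21 weeks = 1.04×10^7 s, so t/τ = 1.31.
ΔT(t) = ΔT_eq (1 − e^(−t/τ)) = 11.2 × (1 − e^−1.31) = 8.17 K.

8.2 K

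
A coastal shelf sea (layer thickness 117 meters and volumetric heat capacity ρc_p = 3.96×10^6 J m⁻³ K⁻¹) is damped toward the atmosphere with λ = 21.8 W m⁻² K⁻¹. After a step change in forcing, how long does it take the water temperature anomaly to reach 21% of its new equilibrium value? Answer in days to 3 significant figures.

Areal heat capacity C = ρc_p × D = 3.96×10^6 × 117 = 4.63×10^8 J m⁻² K⁻¹.
τ = C / λ = 4.63×10^8 / 21.8 = 2.13×10^7 s.
Fraction reached: 1 − e^(−t/τ) = 0.21 ⇒ t = −τ ln(1 − 0.21) = τ × 0.236.
t = 5.01×10^6 s = 58.0 days.

58.0 days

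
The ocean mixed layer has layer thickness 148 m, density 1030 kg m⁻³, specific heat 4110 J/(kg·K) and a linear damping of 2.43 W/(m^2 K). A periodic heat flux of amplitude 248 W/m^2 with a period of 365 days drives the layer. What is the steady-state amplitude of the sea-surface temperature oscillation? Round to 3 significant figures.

Areal heat capacity C = ρ c_p D = 1030 × 4110 × 148 = 6.27×10^8 J/(m^2 K).
Angular frequency ω = 2π / T = 2π / 3.15×10^7 s = 1.99×10^-7 s⁻¹.
√((Cω)² + λ²) = √((125)² + 2.43²) = 125 W/(m²·K).
Amplitude A = F₀ / √((Cω)²+λ²) = 248 / 125 = 1.99 K.

1.99 K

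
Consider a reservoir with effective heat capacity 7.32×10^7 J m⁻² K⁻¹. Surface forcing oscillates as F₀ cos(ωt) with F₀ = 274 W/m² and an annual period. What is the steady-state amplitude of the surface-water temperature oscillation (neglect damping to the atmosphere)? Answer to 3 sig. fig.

Areal heat capacity C = 7.32×10^7 J m⁻² K⁻¹ (given).
Angular frequency ω = 2π / T = 2π / 3.15×10^7 s = 1.99×10^-7 s⁻¹.
Cω = 7.32×10^7 × 1.99×10^-7 = 14.6 W/(m²·K).
Amplitude A = F₀ / (Cω) = 274 / 14.6 = 18.8 K.

18.8 K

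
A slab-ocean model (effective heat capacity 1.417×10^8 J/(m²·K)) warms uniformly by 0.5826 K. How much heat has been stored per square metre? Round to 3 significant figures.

8.26×10^7

Areal heat capacity C = 1.417×10^8 J/(m²·K) (given).
ΔQ = C ΔT = 1.42×10^8 × 0.5826 = 8.26×10^7 J/m².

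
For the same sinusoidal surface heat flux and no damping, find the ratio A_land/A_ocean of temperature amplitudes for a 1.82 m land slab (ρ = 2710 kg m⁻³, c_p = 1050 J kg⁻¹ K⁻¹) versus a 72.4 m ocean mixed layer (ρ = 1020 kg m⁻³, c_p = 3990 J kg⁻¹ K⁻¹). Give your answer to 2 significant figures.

57

C_ocean = 1020 × 3990 × 72.4 = 2.95×10^8 J/(m²·K).
C_land = 2710 × 1050 × 1.82 = 5.18×10^6 J/(m²·K).
Undamped amplitude ∝ 1/C, so A_land/A_ocean = C_ocean/C_land = 56.9.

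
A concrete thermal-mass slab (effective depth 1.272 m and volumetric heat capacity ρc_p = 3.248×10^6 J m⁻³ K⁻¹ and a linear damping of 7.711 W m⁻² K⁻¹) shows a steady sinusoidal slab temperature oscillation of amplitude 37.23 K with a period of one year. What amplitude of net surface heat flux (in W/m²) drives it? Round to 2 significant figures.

Areal heat capacity C = ρc_p × D = 3.248×10^6 × 1.272 = 4.13×10^6 J/(m^2 K).
ω = 2π / 3.15×10^7 s = 1.99×10^-7 s⁻¹.
√((Cω)² + λ²) = √((0.823)² + 7.711²) = 7.75 W/(m²·K).
F₀ = A × √((Cω)²+λ²) = 37.23 × 7.75 = 289 W/m².

290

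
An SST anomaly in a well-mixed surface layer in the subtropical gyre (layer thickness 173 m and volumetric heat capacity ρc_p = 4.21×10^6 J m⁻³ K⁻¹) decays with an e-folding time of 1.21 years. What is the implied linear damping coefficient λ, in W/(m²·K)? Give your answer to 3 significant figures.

19.1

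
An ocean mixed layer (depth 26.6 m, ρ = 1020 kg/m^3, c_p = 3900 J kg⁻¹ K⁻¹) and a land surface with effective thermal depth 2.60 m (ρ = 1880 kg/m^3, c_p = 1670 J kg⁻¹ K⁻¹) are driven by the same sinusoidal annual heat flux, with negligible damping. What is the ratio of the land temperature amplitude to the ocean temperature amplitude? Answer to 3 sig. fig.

C_ocean = 1020 × 3900 × 26.6 = 1.06×10^8 J/(m²·K).
C_land = 1880 × 1670 × 2.60 = 8.16×10^6 J/(m²·K).
Undamped amplitude ∝ 1/C, so A_land/A_ocean = C_ocean/C_land = 13.0.

13.0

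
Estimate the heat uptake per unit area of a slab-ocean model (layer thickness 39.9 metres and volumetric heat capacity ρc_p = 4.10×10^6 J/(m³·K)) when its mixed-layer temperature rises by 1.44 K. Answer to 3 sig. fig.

2.36×10^8

Areal heat capacity C = ρc_p × D = 4.10×10^6 × 39.9 = 1.64×10^8 J/(m^2 K).
ΔQ = C ΔT = 1.64×10^8 × 1.44 = 2.36×10^8 J/m².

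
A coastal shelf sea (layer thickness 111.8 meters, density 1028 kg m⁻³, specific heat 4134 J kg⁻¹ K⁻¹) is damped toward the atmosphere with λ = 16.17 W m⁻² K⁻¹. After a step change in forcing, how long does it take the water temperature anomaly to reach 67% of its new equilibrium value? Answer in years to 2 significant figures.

1.0 years

Areal heat capacity C = ρ c_p D = 1028 × 4134 × 111.8 = 4.75×10^8 J/(m^2 K).
τ = C / λ = 4.75×10^8 / 16.17 = 2.94×10^7 s.
Fraction reached: 1 − e^(−t/τ) = 0.67 ⇒ t = −τ ln(1 − 0.67) = τ × 1.11.
t = 3.26×10^7 s = 1.03 years.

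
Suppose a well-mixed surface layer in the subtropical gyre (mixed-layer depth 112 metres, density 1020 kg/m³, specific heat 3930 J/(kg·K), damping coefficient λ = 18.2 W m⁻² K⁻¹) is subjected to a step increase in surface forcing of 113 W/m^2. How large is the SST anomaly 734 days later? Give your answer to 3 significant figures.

5.73 K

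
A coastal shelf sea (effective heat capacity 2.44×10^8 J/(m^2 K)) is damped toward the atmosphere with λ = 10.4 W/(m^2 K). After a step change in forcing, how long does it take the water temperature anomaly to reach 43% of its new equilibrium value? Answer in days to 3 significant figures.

153 days

Areal heat capacity C = 2.44×10^8 J/(m^2 K) (given).
τ = C / λ = 2.44×10^8 / 10.4 = 2.35×10^7 s.
Fraction reached: 1 − e^(−t/τ) = 0.43 ⇒ t = −τ ln(1 − 0.43) = τ × 0.562.
t = 1.32×10^7 s = 153 days.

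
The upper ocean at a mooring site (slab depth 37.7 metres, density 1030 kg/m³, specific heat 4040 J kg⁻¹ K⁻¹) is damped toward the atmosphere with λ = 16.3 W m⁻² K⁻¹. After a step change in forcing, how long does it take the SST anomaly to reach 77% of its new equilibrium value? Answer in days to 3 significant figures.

Areal heat capacity C = ρ c_p D = 1030 × 4040 × 37.7 = 1.57×10^8 J/(m^2 K).
τ = C / λ = 1.57×10^8 / 16.3 = 9.62×10^6 s.
Fraction reached: 1 − e^(−t/τ) = 0.77 ⇒ t = −τ ln(1 − 0.77) = τ × 1.47.
t = 1.41×10^7 s = 164 days.

164 days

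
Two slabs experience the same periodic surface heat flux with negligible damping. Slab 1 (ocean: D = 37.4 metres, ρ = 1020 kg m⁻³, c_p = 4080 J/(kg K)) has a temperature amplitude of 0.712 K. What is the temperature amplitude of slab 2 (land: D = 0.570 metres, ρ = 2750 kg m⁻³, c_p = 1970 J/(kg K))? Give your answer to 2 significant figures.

C_ocean = 1.56×10^8 J/(m²·K); C_land = 3.09×10^6 J/(m²·K).
A ∝ 1/C ⇒ A_land = A_ocean × C_ocean/C_land = 0.712 × 50.4 = 35.9 K.

36 K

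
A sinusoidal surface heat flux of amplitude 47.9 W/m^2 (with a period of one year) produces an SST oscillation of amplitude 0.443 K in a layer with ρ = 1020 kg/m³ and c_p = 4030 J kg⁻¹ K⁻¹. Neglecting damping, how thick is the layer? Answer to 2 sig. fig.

130 m

ω = 2π / 3.15×10^7 s = 1.99×10^-7 s⁻¹.
Required C = F₀ / (A ω) = 47.9 / (0.443 × 1.99×10^-7) = 5.43×10^8 J/(m²·K).
D = C / (ρ c_p) = 5.43×10^8 / (1020 × 4030) = 132 m.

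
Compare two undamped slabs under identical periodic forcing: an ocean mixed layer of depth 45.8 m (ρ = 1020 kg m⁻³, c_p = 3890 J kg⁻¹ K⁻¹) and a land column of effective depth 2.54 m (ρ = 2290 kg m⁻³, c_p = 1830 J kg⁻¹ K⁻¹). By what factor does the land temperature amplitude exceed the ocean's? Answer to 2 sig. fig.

17

C_ocean = 1020 × 3890 × 45.8 = 1.82×10^8 J/(m²·K).
C_land = 2290 × 1830 × 2.54 = 1.06×10^7 J/(m²·K).
Undamped amplitude ∝ 1/C, so A_land/A_ocean = C_ocean/C_land = 17.1.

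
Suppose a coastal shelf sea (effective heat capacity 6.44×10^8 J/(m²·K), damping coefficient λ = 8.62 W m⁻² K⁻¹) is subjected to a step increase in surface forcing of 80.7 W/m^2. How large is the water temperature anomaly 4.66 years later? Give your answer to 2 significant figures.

8.1 K

Areal heat capacity C = 6.44×10^8 J/(m²·K) (given).
τ = C / λ = 6.44×10^8 / 8.62 = 7.47×10^7 s.
Equilibrium anomaly ΔT_eq = F / λ = 80.7 / 8.62 = 9.36 K.
t = 4.66 years = 1.47×10^8 s, so t/τ = 1.97.
ΔT(t) = ΔT_eq (1 − e^(−t/τ)) = 9.36 × (1 − e^−1.97) = 8.05 K.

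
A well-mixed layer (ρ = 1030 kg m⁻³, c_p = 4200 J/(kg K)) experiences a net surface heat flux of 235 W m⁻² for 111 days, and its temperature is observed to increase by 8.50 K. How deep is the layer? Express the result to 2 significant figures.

Heat input Q = F Δt = 235 × 9.59×10^6 s = 2.25×10^9 J/m².
Required areal heat capacity C = Q / ΔT = 2.65×10^8 J/(m²·K).
Depth D = C / (ρ c_p) = 2.65×10^8 / (1030 × 4200) = 61.3 m.

61 m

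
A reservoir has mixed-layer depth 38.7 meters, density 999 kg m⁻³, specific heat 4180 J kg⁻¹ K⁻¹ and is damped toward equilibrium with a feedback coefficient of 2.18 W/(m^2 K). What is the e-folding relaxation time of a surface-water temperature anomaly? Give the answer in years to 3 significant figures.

Areal heat capacity C = ρ c_p D = 999 × 4180 × 38.7 = 1.62×10^8 J/(m^2 K).
Relaxation time τ = C / λ = 1.62×10^8 / 2.18 = 7.41×10^7 s.
In years: 7.41×10^7 s / (3.156×10^7 s/year) = 2.35 years.

2.35 years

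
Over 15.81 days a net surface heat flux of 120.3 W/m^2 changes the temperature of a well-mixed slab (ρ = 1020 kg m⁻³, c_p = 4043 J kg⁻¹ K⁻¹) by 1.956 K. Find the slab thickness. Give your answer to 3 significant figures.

20.4 m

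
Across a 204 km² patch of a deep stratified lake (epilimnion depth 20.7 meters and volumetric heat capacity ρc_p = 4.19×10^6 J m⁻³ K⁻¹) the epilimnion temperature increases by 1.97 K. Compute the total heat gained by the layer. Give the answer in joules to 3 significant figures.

Areal heat capacity C = ρc_p × D = 4.19×10^6 × 20.7 = 8.67×10^7 J/(m^2 K).
Heat per unit area: q = C ΔT = 8.67×10^7 × 1.97 = 1.71×10^8 J/m².
Total heat: Q = q × A = 1.71×10^8 × (204 × 10⁶ m²) = 3.49×10^16 J.

3.49×10^16 J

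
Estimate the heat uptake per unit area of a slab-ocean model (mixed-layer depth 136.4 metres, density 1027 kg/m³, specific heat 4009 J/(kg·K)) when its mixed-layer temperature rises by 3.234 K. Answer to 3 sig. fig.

1.82×10^9

Areal heat capacity C = ρ c_p D = 1027 × 4009 × 136.4 = 5.62×10^8 J/(m^2 K).
ΔQ = C ΔT = 5.62×10^8 × 3.234 = 1.82×10^9 J/m².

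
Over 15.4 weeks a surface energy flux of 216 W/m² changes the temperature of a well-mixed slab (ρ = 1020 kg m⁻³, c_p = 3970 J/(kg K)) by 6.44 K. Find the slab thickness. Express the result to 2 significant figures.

77 m

Heat input Q = F Δt = 216 × 9.31×10^6 s = 2.01×10^9 J/m².
Required areal heat capacity C = Q / ΔT = 3.12×10^8 J/(m²·K).
Depth D = C / (ρ c_p) = 3.12×10^8 / (1020 × 3970) = 77.1 m.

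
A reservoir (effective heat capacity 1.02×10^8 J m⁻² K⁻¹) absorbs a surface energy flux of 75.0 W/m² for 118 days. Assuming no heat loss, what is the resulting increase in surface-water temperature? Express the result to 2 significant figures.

Areal heat capacity C = 1.02×10^8 J m⁻² K⁻¹ (given).
Net heat input Q = F Δt = 75.0 × (118 days × 86400 s/day) = 7.65×10^8 J/m².
ΔT = Q / C = 7.65×10^8 / 1.02×10^8 = 7.50 K.

7.5 K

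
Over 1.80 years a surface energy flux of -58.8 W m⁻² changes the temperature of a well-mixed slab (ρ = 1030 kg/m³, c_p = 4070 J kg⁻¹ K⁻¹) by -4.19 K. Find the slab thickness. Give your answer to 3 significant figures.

190 m

Heat input Q = F Δt = -58.8 × 5.68×10^7 s = -3.34×10^9 J/m².
Required areal heat capacity C = Q / ΔT = 7.97×10^8 J/(m²·K).
Depth D = C / (ρ c_p) = 7.97×10^8 / (1030 × 4070) = 190 m.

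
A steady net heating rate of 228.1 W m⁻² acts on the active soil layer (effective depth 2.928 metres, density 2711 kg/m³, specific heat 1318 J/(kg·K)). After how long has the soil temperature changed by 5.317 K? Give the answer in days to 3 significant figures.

Areal heat capacity C = ρ c_p D = 2711 × 1318 × 2.928 = 1.05×10^7 J/(m²·K).
Time required: Δt = C ΔT / F = 1.05×10^7 × 5.317 / 228.1 = 2.44×10^5 s.
In days: 2.44×10^5 s / (86400 s/day) = 2.82 days.

2.82 days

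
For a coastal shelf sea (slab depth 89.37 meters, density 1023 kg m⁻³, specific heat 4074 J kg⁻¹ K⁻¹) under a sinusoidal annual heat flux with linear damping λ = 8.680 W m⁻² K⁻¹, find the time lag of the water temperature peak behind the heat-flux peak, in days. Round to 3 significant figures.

84.5 days

Areal heat capacity C = ρ c_p D = 1023 × 4074 × 89.37 = 3.72×10^8 J/(m²·K).
ω = 2π / 3.15×10^7 s = 1.99×10^-7 s⁻¹.
Phase lag φ = arctan(Cω/λ) = arctan(74.2/8.680) = 1.45 rad.
Time lag = φ / ω = 1.45 / 1.99×10^-7 = 7.30×10^6 s = 84.5 days.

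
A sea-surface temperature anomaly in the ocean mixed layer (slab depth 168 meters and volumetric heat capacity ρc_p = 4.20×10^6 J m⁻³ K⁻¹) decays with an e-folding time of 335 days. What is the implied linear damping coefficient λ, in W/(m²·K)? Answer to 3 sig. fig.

24.4

Areal heat capacity C = ρc_p × D = 4.20×10^6 × 168 = 7.06×10^8 J/(m²·K).
τ = 335 days = 2.89×10^7 s.
λ = C / τ = 7.06×10^8 / 2.89×10^7 = 24.4 W/(m²·K).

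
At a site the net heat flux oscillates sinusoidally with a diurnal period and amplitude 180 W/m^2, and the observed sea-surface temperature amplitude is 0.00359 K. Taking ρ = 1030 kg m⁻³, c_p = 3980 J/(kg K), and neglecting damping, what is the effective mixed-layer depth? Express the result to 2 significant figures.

170 m

ω = 2π / 86400 s = 7.27×10^-5 s⁻¹.
Required C = F₀ / (A ω) = 180 / (0.00359 × 7.27×10^-5) = 6.89×10^8 J/(m²·K).
D = C / (ρ c_p) = 6.89×10^8 / (1030 × 3980) = 168 m.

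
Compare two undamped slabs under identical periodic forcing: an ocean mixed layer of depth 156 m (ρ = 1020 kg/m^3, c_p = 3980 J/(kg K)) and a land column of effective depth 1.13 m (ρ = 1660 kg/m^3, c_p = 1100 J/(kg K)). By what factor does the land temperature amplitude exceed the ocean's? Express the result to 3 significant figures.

C_ocean = 1020 × 3980 × 156 = 6.33×10^8 J/(m²·K).
C_land = 1660 × 1100 × 1.13 = 2.06×10^6 J/(m²·K).
Undamped amplitude ∝ 1/C, so A_land/A_ocean = C_ocean/C_land = 307.

307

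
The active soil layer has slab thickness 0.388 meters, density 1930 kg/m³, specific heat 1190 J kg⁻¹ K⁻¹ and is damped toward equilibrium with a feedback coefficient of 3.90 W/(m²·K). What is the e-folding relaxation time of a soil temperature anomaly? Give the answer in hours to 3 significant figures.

Areal heat capacity C = ρ c_p D = 1930 × 1190 × 0.388 = 8.91×10^5 J/(m^2 K).
Relaxation time τ = C / λ = 8.91×10^5 / 3.90 = 2.28×10^5 s.
In hours: 2.28×10^5 s / (3600 s/hour) = 63.5 hours.

63.5 hours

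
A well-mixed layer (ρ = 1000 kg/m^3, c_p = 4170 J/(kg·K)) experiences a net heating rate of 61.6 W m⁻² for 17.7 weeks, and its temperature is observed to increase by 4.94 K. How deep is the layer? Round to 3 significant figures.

Heat input Q = F Δt = 61.6 × 1.07×10^7 s = 6.59×10^8 J/m².
Required areal heat capacity C = Q / ΔT = 1.33×10^8 J/(m²·K).
Depth D = C / (ρ c_p) = 1.33×10^8 / (1000 × 4170) = 32.0 m.

32.0 m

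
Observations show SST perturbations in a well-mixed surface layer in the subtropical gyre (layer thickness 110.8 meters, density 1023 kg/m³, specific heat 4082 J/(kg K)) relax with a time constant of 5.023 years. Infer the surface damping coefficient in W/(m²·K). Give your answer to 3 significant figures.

2.92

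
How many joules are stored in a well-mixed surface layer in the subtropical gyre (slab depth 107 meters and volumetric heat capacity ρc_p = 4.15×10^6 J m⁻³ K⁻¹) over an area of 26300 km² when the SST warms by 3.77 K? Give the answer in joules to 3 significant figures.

Areal heat capacity C = ρc_p × D = 4.15×10^6 × 107 = 4.44×10^8 J m⁻² K⁻¹.
Heat per unit area: q = C ΔT = 4.44×10^8 × 3.77 = 1.67×10^9 J/m².
Total heat: Q = q × A = 1.67×10^9 × (26300 × 10⁶ m²) = 4.40×10^19 J.

4.40×10^19 J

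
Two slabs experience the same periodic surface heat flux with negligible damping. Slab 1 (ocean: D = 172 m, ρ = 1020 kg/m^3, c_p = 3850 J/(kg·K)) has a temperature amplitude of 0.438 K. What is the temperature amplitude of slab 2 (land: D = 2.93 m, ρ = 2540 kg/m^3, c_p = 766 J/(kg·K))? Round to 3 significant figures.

51.9 K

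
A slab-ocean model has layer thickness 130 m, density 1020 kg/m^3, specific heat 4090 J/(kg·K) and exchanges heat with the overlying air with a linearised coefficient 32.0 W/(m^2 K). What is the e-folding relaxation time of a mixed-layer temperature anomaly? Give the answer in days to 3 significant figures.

196 days

Areal heat capacity C = ρ c_p D = 1020 × 4090 × 130 = 5.42×10^8 J/(m²·K).
Relaxation time τ = C / λ = 5.42×10^8 / 32.0 = 1.69×10^7 s.
In days: 1.69×10^7 s / (86400 s/day) = 196 days.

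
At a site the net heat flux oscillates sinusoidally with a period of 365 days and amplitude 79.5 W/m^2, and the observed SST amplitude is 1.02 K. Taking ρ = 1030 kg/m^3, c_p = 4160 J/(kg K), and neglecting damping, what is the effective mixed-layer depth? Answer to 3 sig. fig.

91.3 m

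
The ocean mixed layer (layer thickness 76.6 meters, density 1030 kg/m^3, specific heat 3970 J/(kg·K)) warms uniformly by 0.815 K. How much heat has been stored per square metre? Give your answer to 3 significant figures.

Areal heat capacity C = ρ c_p D = 1030 × 3970 × 76.6 = 3.13×10^8 J/(m²·K).
ΔQ = C ΔT = 3.13×10^8 × 0.815 = 2.55×10^8 J/m².

2.55×10^8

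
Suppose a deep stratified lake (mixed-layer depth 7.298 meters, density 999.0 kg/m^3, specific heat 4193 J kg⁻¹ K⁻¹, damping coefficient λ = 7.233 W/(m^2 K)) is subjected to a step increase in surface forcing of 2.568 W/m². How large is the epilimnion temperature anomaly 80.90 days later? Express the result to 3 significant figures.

Areal heat capacity C = ρ c_p D = 999.0 × 4193 × 7.298 = 3.06×10^7 J/(m²·K).
τ = C / λ = 3.06×10^7 / 7.233 = 4.23×10^6 s.
Equilibrium anomaly ΔT_eq = F / λ = 2.568 / 7.233 = 0.355 K.
t = 80.90 days = 6.99×10^6 s, so t/τ = 1.65.
ΔT(t) = ΔT_eq (1 − e^(−t/τ)) = 0.355 × (1 − e^−1.65) = 0.287 K.

0.287 K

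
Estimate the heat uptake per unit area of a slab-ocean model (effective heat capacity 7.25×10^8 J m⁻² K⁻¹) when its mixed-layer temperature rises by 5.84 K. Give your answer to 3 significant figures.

4.23×10^9

Areal heat capacity C = 7.25×10^8 J m⁻² K⁻¹ (given).
ΔQ = C ΔT = 7.25×10^8 × 5.84 = 4.23×10^9 J/m².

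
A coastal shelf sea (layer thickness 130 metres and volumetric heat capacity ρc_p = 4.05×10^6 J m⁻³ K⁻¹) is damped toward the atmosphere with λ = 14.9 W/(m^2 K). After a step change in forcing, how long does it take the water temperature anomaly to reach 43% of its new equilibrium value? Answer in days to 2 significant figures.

Areal heat capacity C = ρc_p × D = 4.05×10^6 × 130 = 5.26×10^8 J/(m²·K).
τ = C / λ = 5.26×10^8 / 14.9 = 3.53×10^7 s.
Fraction reached: 1 − e^(−t/τ) = 0.43 ⇒ t = −τ ln(1 − 0.43) = τ × 0.562.
t = 1.99×10^7 s = 230 days.

230 days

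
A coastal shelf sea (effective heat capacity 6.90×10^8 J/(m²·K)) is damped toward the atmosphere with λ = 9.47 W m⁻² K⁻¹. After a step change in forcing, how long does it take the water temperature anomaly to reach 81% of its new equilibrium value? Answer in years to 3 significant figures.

Areal heat capacity C = 6.90×10^8 J/(m²·K) (given).
τ = C / λ = 6.90×10^8 / 9.47 = 7.29×10^7 s.
Fraction reached: 1 − e^(−t/τ) = 0.81 ⇒ t = −τ ln(1 − 0.81) = τ × 1.66.
t = 1.21×10^8 s = 3.83 years.

3.83 years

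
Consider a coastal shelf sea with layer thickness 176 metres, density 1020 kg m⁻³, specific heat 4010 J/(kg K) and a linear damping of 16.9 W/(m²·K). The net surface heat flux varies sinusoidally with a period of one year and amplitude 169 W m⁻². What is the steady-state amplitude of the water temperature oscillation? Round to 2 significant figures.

Areal heat capacity C = ρ c_p D = 1020 × 4010 × 176 = 7.20×10^8 J m⁻² K⁻¹.
Angular frequency ω = 2π / T = 2π / 3.15×10^7 s = 1.99×10^-7 s⁻¹.
√((Cω)² + λ²) = √((143)² + 16.9²) = 144 W/(m²·K).
Amplitude A = F₀ / √((Cω)²+λ²) = 169 / 144 = 1.17 K.

1.2 K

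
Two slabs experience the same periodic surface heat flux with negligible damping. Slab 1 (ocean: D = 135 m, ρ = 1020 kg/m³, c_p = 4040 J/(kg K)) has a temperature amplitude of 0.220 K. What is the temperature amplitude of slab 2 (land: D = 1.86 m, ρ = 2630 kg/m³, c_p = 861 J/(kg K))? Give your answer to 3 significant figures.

29.1 K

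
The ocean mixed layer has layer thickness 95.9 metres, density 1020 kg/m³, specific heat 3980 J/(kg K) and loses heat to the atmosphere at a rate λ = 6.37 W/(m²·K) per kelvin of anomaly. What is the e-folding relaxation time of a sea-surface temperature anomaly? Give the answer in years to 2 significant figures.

1.9 years

Areal heat capacity C = ρ c_p D = 1020 × 3980 × 95.9 = 3.89×10^8 J m⁻² K⁻¹.
Relaxation time τ = C / λ = 3.89×10^8 / 6.37 = 6.11×10^7 s.
In years: 6.11×10^7 s / (3.156×10^7 s/year) = 1.94 years.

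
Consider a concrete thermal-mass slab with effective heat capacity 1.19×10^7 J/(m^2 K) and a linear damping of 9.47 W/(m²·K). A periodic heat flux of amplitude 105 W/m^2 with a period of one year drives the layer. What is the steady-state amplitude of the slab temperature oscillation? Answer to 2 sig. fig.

11 K

Areal heat capacity C = 1.19×10^7 J/(m^2 K) (given).
Angular frequency ω = 2π / T = 2π / 3.15×10^7 s = 1.99×10^-7 s⁻¹.
√((Cω)² + λ²) = √((2.37)² + 9.47²) = 9.76 W/(m²·K).
Amplitude A = F₀ / √((Cω)²+λ²) = 105 / 9.76 = 10.8 K.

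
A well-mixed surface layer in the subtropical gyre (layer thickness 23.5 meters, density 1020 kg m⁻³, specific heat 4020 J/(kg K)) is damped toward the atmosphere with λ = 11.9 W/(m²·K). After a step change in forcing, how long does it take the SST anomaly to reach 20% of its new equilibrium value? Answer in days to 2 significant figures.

21 days

Areal heat capacity C = ρ c_p D = 1020 × 4020 × 23.5 = 9.64×10^7 J/(m²·K).
τ = C / λ = 9.64×10^7 / 11.9 = 8.10×10^6 s.
Fraction reached: 1 − e^(−t/τ) = 0.20 ⇒ t = −τ ln(1 − 0.20) = τ × 0.223.
t = 1.81×10^6 s = 20.9 days.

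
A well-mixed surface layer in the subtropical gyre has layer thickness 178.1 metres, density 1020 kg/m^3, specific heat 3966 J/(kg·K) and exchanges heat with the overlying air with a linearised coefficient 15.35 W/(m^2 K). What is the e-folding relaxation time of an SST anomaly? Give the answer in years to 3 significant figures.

1.49 years

Areal heat capacity C = ρ c_p D = 1020 × 3966 × 178.1 = 7.20×10^8 J/(m^2 K).
Relaxation time τ = C / λ = 7.20×10^8 / 15.35 = 4.69×10^7 s.
In years: 4.69×10^7 s / (3.156×10^7 s/year) = 1.49 years.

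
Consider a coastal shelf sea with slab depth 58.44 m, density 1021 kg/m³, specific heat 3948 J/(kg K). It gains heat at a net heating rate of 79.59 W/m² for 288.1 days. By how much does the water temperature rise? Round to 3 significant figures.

8.41 K

Areal heat capacity C = ρ c_p D = 1021 × 3948 × 58.44 = 2.36×10^8 J m⁻² K⁻¹.
Net heat input Q = F Δt = 79.59 × (288.1 days × 86400 s/day) = 1.98×10^9 J/m².
ΔT = Q / C = 1.98×10^9 / 2.36×10^8 = 8.41 K.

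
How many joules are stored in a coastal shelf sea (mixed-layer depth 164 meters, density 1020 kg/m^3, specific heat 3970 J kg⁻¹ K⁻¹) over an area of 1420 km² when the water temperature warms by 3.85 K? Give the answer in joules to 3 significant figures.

3.63×10^18 J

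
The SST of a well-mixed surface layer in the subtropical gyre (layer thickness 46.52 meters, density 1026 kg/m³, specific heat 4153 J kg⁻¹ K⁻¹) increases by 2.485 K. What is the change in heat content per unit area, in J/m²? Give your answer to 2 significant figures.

Areal heat capacity C = ρ c_p D = 1026 × 4153 × 46.52 = 1.98×10^8 J m⁻² K⁻¹.
ΔQ = C ΔT = 1.98×10^8 × 2.485 = 4.93×10^8 J/m².

4.9×10^8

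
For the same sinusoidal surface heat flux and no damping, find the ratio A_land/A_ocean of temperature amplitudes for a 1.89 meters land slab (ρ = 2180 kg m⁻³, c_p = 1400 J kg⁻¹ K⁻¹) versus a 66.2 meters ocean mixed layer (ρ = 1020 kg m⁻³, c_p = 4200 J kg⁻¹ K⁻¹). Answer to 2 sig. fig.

49

C_ocean = 1020 × 4200 × 66.2 = 2.84×10^8 J/(m²·K).
C_land = 2180 × 1400 × 1.89 = 5.77×10^6 J/(m²·K).
Undamped amplitude ∝ 1/C, so A_land/A_ocean = C_ocean/C_land = 49.2.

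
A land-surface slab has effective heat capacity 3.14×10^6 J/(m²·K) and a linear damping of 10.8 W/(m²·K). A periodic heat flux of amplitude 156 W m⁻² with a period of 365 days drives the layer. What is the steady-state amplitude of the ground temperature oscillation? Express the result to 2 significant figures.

Areal heat capacity C = 3.14×10^6 J/(m²·K) (given).
Angular frequency ω = 2π / T = 2π / 3.15×10^7 s = 1.99×10^-7 s⁻¹.
√((Cω)² + λ²) = √((0.626)² + 10.8²) = 10.8 W/(m²·K).
Amplitude A = F₀ / √((Cω)²+λ²) = 156 / 10.8 = 14.4 K.

14 K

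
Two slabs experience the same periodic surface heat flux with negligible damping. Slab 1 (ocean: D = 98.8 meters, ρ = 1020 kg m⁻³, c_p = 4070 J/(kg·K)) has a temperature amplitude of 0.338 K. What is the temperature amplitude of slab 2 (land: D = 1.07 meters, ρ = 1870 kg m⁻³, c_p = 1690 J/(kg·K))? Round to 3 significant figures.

41.0 K

C_ocean = 4.10×10^8 J/(m²·K); C_land = 3.38×10^6 J/(m²·K).
A ∝ 1/C ⇒ A_land = A_ocean × C_ocean/C_land = 0.338 × 121 = 41.0 K.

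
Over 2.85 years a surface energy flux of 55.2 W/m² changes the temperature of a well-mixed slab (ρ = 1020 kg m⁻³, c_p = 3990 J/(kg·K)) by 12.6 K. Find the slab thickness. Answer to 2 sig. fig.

97 m

Heat input Q = F Δt = 55.2 × 8.99×10^7 s = 4.96×10^9 J/m².
Required areal heat capacity C = Q / ΔT = 3.94×10^8 J/(m²·K).
Depth D = C / (ρ c_p) = 3.94×10^8 / (1020 × 3990) = 96.8 m.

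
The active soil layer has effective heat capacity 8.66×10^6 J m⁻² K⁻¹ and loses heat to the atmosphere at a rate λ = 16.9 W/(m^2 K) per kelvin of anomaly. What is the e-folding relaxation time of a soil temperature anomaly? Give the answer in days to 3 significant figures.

Areal heat capacity C = 8.66×10^6 J m⁻² K⁻¹ (given).
Relaxation time τ = C / λ = 8.66×10^6 / 16.9 = 5.12×10^5 s.
In days: 5.12×10^5 s / (86400 s/day) = 5.93 days.

5.93 days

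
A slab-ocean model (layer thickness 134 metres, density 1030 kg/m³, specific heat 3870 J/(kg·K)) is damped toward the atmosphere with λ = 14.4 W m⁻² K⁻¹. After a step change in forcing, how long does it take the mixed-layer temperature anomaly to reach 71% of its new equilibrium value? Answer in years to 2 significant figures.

1.5 years

Areal heat capacity C = ρ c_p D = 1030 × 3870 × 134 = 5.34×10^8 J m⁻² K⁻¹.
τ = C / λ = 5.34×10^8 / 14.4 = 3.71×10^7 s.
Fraction reached: 1 − e^(−t/τ) = 0.71 ⇒ t = −τ ln(1 − 0.71) = τ × 1.24.
t = 4.59×10^7 s = 1.46 years.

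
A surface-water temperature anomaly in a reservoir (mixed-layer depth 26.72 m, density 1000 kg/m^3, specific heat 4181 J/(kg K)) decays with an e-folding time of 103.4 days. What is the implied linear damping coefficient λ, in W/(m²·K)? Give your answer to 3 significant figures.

12.5

Areal heat capacity C = ρ c_p D = 1000 × 4181 × 26.72 = 1.12×10^8 J m⁻² K⁻¹.
τ = 103.4 days = 8.93×10^6 s.
λ = C / τ = 1.12×10^8 / 8.93×10^6 = 12.5 W/(m²·K).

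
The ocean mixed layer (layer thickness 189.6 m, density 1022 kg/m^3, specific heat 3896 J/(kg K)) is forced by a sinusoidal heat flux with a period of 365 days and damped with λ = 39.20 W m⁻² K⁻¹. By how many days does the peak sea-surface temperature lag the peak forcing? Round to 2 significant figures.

Areal heat capacity C = ρ c_p D = 1022 × 3896 × 189.6 = 7.55×10^8 J/(m^2 K).
ω = 2π / 3.15×10^7 s = 1.99×10^-7 s⁻¹.
Phase lag φ = arctan(Cω/λ) = arctan(150/39.20) = 1.32 rad.
Time lag = φ / ω = 1.32 / 1.99×10^-7 = 6.60×10^6 s = 76.4 days.

76 days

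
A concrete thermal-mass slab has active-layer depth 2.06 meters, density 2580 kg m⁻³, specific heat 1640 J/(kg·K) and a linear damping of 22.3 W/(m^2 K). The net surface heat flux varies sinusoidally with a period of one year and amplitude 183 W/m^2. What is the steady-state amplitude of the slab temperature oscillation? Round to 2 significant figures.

8.2 K

Areal heat capacity C = ρ c_p D = 2580 × 1640 × 2.06 = 8.72×10^6 J/(m^2 K).
Angular frequency ω = 2π / T = 2π / 3.15×10^7 s = 1.99×10^-7 s⁻¹.
√((Cω)² + λ²) = √((1.74)² + 22.3²) = 22.4 W/(m²·K).
Amplitude A = F₀ / √((Cω)²+λ²) = 183 / 22.4 = 8.18 K.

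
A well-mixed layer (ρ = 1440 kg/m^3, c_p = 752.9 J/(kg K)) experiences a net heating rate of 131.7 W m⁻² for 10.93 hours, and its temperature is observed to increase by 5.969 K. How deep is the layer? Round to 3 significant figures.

0.801 m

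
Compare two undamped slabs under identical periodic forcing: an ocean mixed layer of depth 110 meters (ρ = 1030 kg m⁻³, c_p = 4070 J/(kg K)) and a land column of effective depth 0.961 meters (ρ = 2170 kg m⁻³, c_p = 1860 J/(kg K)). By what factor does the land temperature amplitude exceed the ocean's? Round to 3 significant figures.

119

C_ocean = 1030 × 4070 × 110 = 4.61×10^8 J/(m²·K).
C_land = 2170 × 1860 × 0.961 = 3.88×10^6 J/(m²·K).
Undamped amplitude ∝ 1/C, so A_land/A_ocean = C_ocean/C_land = 119.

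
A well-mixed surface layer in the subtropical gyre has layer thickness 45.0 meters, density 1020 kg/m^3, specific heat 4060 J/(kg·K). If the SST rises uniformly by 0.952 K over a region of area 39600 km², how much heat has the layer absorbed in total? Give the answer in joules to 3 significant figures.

Areal heat capacity C = ρ c_p D = 1020 × 4060 × 45.0 = 1.86×10^8 J m⁻² K⁻¹.
Heat per unit area: q = C ΔT = 1.86×10^8 × 0.952 = 1.77×10^8 J/m².
Total heat: Q = q × A = 1.77×10^8 × (39600 × 10⁶ m²) = 7.03×10^18 J.

7.03×10^18 J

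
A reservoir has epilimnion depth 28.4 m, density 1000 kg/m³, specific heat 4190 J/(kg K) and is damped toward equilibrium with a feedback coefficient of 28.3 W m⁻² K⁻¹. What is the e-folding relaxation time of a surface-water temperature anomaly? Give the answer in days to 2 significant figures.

49 days

Areal heat capacity C = ρ c_p D = 1000 × 4190 × 28.4 = 1.19×10^8 J/(m²·K).
Relaxation time τ = C / λ = 1.19×10^8 / 28.3 = 4.20×10^6 s.
In days: 4.20×10^6 s / (86400 s/day) = 48.7 days.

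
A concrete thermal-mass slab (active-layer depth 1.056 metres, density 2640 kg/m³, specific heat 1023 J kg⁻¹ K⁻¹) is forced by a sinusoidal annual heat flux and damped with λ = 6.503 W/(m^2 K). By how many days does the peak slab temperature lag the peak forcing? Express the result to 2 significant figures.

Areal heat capacity C = ρ c_p D = 2640 × 1023 × 1.056 = 2.85×10^6 J/(m^2 K).
ω = 2π / 3.15×10^7 s = 1.99×10^-7 s⁻¹.
Phase lag φ = arctan(Cω/λ) = arctan(0.568/6.503) = 0.0872 rad.
Time lag = φ / ω = 0.0872 / 1.99×10^-7 = 4.37×10^5 s = 5.06 days.

5.1 days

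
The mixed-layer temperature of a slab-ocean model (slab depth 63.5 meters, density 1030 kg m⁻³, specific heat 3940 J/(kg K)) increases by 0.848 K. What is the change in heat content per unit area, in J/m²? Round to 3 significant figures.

2.19×10^8

Areal heat capacity C = ρ c_p D = 1030 × 3940 × 63.5 = 2.58×10^8 J/(m^2 K).
ΔQ = C ΔT = 2.58×10^8 × 0.848 = 2.19×10^8 J/m².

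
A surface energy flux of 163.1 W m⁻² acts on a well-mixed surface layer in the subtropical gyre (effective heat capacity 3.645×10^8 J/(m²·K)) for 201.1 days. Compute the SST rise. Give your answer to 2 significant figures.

Areal heat capacity C = 3.645×10^8 J/(m²·K) (given).
Net heat input Q = F Δt = 163.1 × (201.1 days × 86400 s/day) = 2.83×10^9 J/m².
ΔT = Q / C = 2.83×10^9 / 3.64×10^8 = 7.77 K.

7.8 K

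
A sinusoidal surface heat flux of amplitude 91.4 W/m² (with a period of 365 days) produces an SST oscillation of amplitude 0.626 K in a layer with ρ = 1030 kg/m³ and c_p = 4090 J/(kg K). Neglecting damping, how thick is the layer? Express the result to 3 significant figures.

174 m

ω = 2π / 3.15×10^7 s = 1.99×10^-7 s⁻¹.
Required C = F₀ / (A ω) = 91.4 / (0.626 × 1.99×10^-7) = 7.33×10^8 J/(m²·K).
D = C / (ρ c_p) = 7.33×10^8 / (1030 × 4090) = 174 m.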